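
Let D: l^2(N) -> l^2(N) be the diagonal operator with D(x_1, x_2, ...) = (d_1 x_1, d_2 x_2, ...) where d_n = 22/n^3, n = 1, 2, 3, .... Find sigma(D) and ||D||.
sigma(D) = {22/n^3 : n ≥ 1} ∪ {0}; ||D|| = 22

A bounded diagonal operator on l^2 with diagonal entries d_n has spectrum equal to the closure of {d_n : n ≥ 1}: every d_n is an eigenvalue (with eigenvector e_n), so {d_n} ⊂ sigma(D); the spectrum is closed, so its closure is too; and for lambda not in the closure, (D - lambda I) has bounded inverse (the diagonal entries 1/(d_n - lambda) are bounded). For our sequence d_n = 22/n^3, n = 1, 2, 3, ...:
  - {d_n} = {22/n^3 : n ≥ 1}; the only limit point is 0
  - closure = {22/n^3 : n ≥ 1} ∪ {0}
For the norm: a diagonal operator has ||D|| = sup_n |d_n|. Here d_n = 22/n^3 is positive and decreasing, so sup_n |d_n| = d_1 = 22. So ||D|| = 22.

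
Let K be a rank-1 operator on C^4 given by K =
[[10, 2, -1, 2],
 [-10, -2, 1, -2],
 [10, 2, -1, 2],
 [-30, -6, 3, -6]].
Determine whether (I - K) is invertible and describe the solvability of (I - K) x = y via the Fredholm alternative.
(I - K) is singular (det(I - K) = 0, i.e. 1 ∈ sigma(K)). (I - K) x = y is solvable iff y ⊥ ker((I - K)^*) = span{(10, 2, -1, 2)}, i.e. iff 10y_1 + 2y_2 - y_3 + 2y_4 = 0. When solvable, the solutions are x = y + c·(1, -1, 1, -3), c arbitrary (ker(I - K) = span{(1, -1, 1, -3)}, dimension 1).

K has rank 1, so it is an outer product K = u v^T: every row of K is a multiple of one row vector. Reading off the entries, u = (1, -1, 1, -3) and v = (10, 2, -1, 2) (row i of K equals u_i·v^T). A rank-one matrix u v^T satisfies K u = u (v·u) and kills the (3)-dimensional subspace v^⊥, so its characteristic polynomial is lambda^3 (lambda - v·u) with v·u = tr K = 1. Hence the eigenvalues of I - K are 1 (multiplicity 3) and 1 - (1) = 0, so det(I - K) = 0. (Direct check: I - K =
[[-9, -2, 1, -2],
 [10, 3, -1, 2],
 [-10, -2, 2, -2],
 [30, 6, -3, 7]]
has determinant 0.) So 1 is an eigenvalue of K and (I - K) is not invertible. The finite-dimensional Fredholm alternative says: either (I - K) is invertible, or ker(I - K) ≠ {0} and then range(I - K) = ker((I - K)^*)^⊥, with dim ker(I - K) = dim ker((I - K)^*). We are in the second case, so we need both kernels. Kernel of I - K: (I - K) u = u - u (v·u) = u - u = 0, so ker(I - K) = span{u} = span{(1, -1, 1, -3)} (it is exactly 1-dimensional because rank(I - K) = 3). Kernel of the adjoint: K is real, so (I - K)^* = I - K^T = I - v u^T, and (I - v u^T) v = v - v (u·v) = 0; hence ker((I - K)^*) = span{v} = span{(10, 2, -1, 2)}. Therefore (I - K) x = y is solvable iff <y, v> = 0, i.e. iff 10y_1 + 2y_2 - y_3 + 2y_4 = 0. When this holds, K y = u (v·y) = 0, so (I - K) y = y and x = y is a particular solution; the full solution set is the line x = y + c·u = y + c·(1, -1, 1, -3), c ∈ C.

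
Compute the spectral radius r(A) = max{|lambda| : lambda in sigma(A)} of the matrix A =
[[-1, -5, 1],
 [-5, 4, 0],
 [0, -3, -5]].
r(A) ≈ 7.1991

The eigenvalues of A are the roots of its characteristic polynomial. With M = A (coefficients from the trace, the sum of principal 2x2 minors, and det A):
  p(λ) = det(λ I - M) = λ^3 + 2λ^2 - 44λ - 160.
No integer candidate from the rational root theorem (±divisors of 160) is a root, so the roots are irrational. The cubic discriminant is Δ = -84160 < 0, so there is one real root and a complex-conjugate pair. p(7) = -27 and p(8) = 128 have opposite signs, so a root lies in (7, 8); Newton's method refines it to λ ≈ 7.1991. Dividing out (λ - (7.1991)) leaves approximately λ^2 + 9.1991λ + 22.225. For λ^2 + 9.1991λ + 22.225 the discriminant is -4.2769. It is negative, so the remaining roots are the complex-conjugate pair λ ≈ -4.5995 ± 1.034i. Their product equals the constant term, so |λ|^2 ≈ 22.225 and |λ| ≈ 4.7143.
Thus the eigenvalues (to 4 decimals) are 7.1991 (modulus 7.1991); -4.5995 ± 1.034i (modulus 4.7143). The spectral radius is the largest modulus: r(A) ≈ 7.1991. (Cross-check: r(A) ≤ ||A||_2 ≈ 7.7374; equality holds whenever A is normal, though it can also hold for some non-normal A.)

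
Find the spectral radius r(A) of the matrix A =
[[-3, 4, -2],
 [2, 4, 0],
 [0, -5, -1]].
r(A) ≈ 5.3379

The eigenvalues of A are the roots of its characteristic polynomial. With M = A (coefficients from the trace, the sum of principal 2x2 minors, and det A):
  p(λ) = det(λ I - M) = λ^3 - 21λ - 40.
No integer candidate from the rational root theorem (±divisors of 40) is a root, so the roots are irrational. The cubic discriminant is Δ = -6156 < 0, so there is one real root and a complex-conjugate pair. p(5) = -20 and p(6) = 50 have opposite signs, so a root lies in (5, 6); Newton's method refines it to λ ≈ 5.3379. Dividing out (λ - (5.3379)) leaves approximately λ^2 + 5.3379λ + 7.4935. For λ^2 + 5.3379λ + 7.4935 the discriminant is -1.4806. It is negative, so the remaining roots are the complex-conjugate pair λ ≈ -2.669 ± 0.6084i. Their product equals the constant term, so |λ|^2 ≈ 7.4935 and |λ| ≈ 2.7374.
Thus the eigenvalues (to 4 decimals) are 5.3379 (modulus 5.3379); -2.669 ± 0.6084i (modulus 2.7374). The spectral radius is the largest modulus: r(A) ≈ 5.3379. (Cross-check: r(A) ≤ ||A||_2 ≈ 7.5895; equality holds whenever A is normal, though it can also hold for some non-normal A.)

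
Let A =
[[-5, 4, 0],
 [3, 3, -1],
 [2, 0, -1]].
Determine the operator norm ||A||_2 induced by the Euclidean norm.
||A||_2 ≈ 6.6689 (= sqrt(largest eigenvalue of A^T A))

||A||_2 = sigma_max(A) = sqrt(lambda_max(A^T A)). Form the symmetric matrix M = A^T A =
[[38, -11, -5],
 [-11, 25, -3],
 [-5, -3, 2]].
Its characteristic polynomial (trace, sum of principal 2x2 minors, determinant of M give the coefficients) is
  p(λ) = det(λ I - M) = λ^3 - 65λ^2 + 921λ - 361.
No integer candidate from the rational root theorem (±divisors of 361) is a root, so the roots are irrational. The cubic discriminant is Δ = 447823984 > 0, so there are three distinct real roots. p(0) = -361 and p(1) = 496 have opposite signs, so a root lies in (0, 1); Newton's method refines it to λ ≈ 0.4034. p(20) = 59 and p(21) = -424 have opposite signs, so a root lies in (20, 21); Newton's method refines it to λ ≈ 20.123. p(44) = -493 and p(45) = 584 have opposite signs, so a root lies in (44, 45); Newton's method refines it to λ ≈ 44.4736. Check (Vieta): the three roots sum to 65, matching tr M = 65.
So the eigenvalues of A^T A are ≈ 0.4034, 20.123, 44.4736 (all ≥ 0, as they must be for A^T A). The largest is λ_max ≈ 44.4736, hence ||A||_2 = sqrt(λ_max) ≈ 6.6689.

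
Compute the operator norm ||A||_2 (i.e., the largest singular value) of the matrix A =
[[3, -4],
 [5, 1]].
||A||_2 = sqrt((51 + sqrt(485))/2) ≈ 6.0425 (= sqrt(largest eigenvalue of A^T A))

||A||_2 = sigma_max(A) = sqrt(lambda_max(A^T A)). Form the symmetric matrix M = A^T A =
[[34, -7],
 [-7, 17]].
Its characteristic polynomial (trace, determinant of M give the coefficients) is
  p(λ) = det(λ I - M) = λ^2 - 51λ + 529.
For λ^2 - 51λ + 529 the discriminant is 485. It is nonnegative but not a perfect square, so the roots are real and irrational: λ = (51 ± sqrt(485))/2 ≈ 36.5114, 14.4886.
So the eigenvalues of A^T A are ≈ 14.4886, 36.5114 (all ≥ 0, as they must be for A^T A). The largest is λ_max = (51 + sqrt(485))/2 ≈ 36.5114, hence ||A||_2 = sqrt(λ_max) = sqrt((51 + sqrt(485))/2) ≈ 6.0425.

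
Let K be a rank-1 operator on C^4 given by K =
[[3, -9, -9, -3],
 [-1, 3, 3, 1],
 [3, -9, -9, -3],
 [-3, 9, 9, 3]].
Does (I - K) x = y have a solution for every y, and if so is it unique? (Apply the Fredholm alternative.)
(I - K) is invertible (det(I - K) = 1 ≠ 0), so for every y in C^4 the equation (I - K) x = y has a unique solution.

K has rank 1, so it is an outer product K = u v^T: every row of K is a multiple of one row vector. Reading off the entries, u = (3, -1, 3, -3) and v = (1, -3, -3, -1) (row i of K equals u_i·v^T). A rank-one matrix u v^T satisfies K u = u (v·u) and kills the (3)-dimensional subspace v^⊥, so its characteristic polynomial is lambda^3 (lambda - v·u) with v·u = tr K = 0. Hence the eigenvalues of I - K are 1 (multiplicity 3) and 1 - (0) = 1, so det(I - K) = 1. (Direct check: I - K =
[[-2, 9, 9, 3],
 [1, -2, -3, -1],
 [-3, 9, 10, 3],
 [3, -9, -9, -2]]
has determinant 1.) The finite-dimensional Fredholm alternative says: either (I - K) is invertible, or ker(I - K) ≠ {0} and then range(I - K) = ker((I - K)^*)^⊥, with dim ker(I - K) = dim ker((I - K)^*). Since det(I - K) ≠ 0, 1 is not an eigenvalue of K and ker(I - K) = {0}, so we are in the first case: for every y there is a unique x = (I - K)^(-1) y. Explicitly, by the Sherman–Morrison formula, (I - u v^T)^(-1) = I + u v^T/(1 - v·u), i.e. (I - K)^(-1) = I + K.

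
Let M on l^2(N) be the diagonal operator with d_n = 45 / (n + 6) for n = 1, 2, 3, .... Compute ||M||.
||M|| = 45/7 (attained at n = 1)

For M diagonal, ||M|| = sup_n |d_n| = sup_n 45/(n + 6). This is positive and strictly decreasing in n, so the supremum is attained at n = 1: d_1 = 45/(1 + 6) = 45/7. Hence ||M|| = 45/7.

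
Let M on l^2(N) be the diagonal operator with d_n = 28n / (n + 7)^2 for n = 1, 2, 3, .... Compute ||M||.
||M|| = 1 (attained at n = 7)

For M diagonal, ||M|| = sup_n |d_n|. Treat f(x) = 28x / (x + 7)^2 for real x > 0. By the quotient rule, f'(x) = 28(7 - x)/(x + 7)^3, which is positive for x < 7 and negative for x > 7. So f has a unique maximum at x = 7, and since 7 is a positive integer, the supremum over n ≥ 1 is attained at n = 7: d_7 = 28·7/(7 + 7)^2 = 28·7/196 = 1. Hence ||M|| = 1.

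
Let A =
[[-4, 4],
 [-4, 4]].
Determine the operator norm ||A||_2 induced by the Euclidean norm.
||A||_2 = 8 (= sqrt(largest eigenvalue of A^T A))

||A||_2 = sigma_max(A) = sqrt(lambda_max(A^T A)). Form the symmetric matrix M = A^T A =
[[32, -32],
 [-32, 32]].
Its characteristic polynomial (trace, determinant of M give the coefficients) is
  p(λ) = det(λ I - M) = λ^2 - 64λ.
For λ^2 - 64λ the discriminant is 4096. It is a perfect square (64^2), so the roots are rational: λ = (64 ± 64)/2 = 64, 0.
So the eigenvalues of A^T A are ≈ 0, 64 (all ≥ 0, as they must be for A^T A). The largest is λ_max = 64, hence ||A||_2 = sqrt(λ_max) = 8.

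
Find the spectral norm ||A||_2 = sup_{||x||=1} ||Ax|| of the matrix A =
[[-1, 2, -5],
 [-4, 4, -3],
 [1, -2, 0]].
||A||_2 ≈ 8.1009 (= sqrt(largest eigenvalue of A^T A))

||A||_2 = sigma_max(A) = sqrt(lambda_max(A^T A)). Form the symmetric matrix M = A^T A =
[[18, -20, 17],
 [-20, 24, -22],
 [17, -22, 34]].
Its characteristic polynomial (trace, sum of principal 2x2 minors, determinant of M give the coefficients) is
  p(λ) = det(λ I - M) = λ^3 - 76λ^2 + 687λ - 400.
No integer candidate from the rational root theorem (±divisors of 400) is a root, so the roots are irrational. The cubic discriminant is Δ = 1098366932 > 0, so there are three distinct real roots. p(0) = -400 and p(1) = 212 have opposite signs, so a root lies in (0, 1); Newton's method refines it to λ ≈ 0.6251. p(9) = 356 and p(10) = -130 have opposite signs, so a root lies in (9, 10); Newton's method refines it to λ ≈ 9.7507. p(65) = -2220 and p(66) = 1382 have opposite signs, so a root lies in (65, 66); Newton's method refines it to λ ≈ 65.6242. Check (Vieta): the three roots sum to 76, matching tr M = 76.
So the eigenvalues of A^T A are ≈ 0.6251, 9.7507, 65.6242 (all ≥ 0, as they must be for A^T A). The largest is λ_max ≈ 65.6242, hence ||A||_2 = sqrt(λ_max) ≈ 8.1009.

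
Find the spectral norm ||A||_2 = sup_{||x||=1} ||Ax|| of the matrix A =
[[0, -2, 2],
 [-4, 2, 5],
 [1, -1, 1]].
||A||_2 ≈ 6.7788 (= sqrt(largest eigenvalue of A^T A))

||A||_2 = sigma_max(A) = sqrt(lambda_max(A^T A)). Form the symmetric matrix M = A^T A =
[[17, -9, -19],
 [-9, 9, 5],
 [-19, 5, 30]].
Its characteristic polynomial (trace, sum of principal 2x2 minors, determinant of M give the coefficients) is
  p(λ) = det(λ I - M) = λ^3 - 56λ^2 + 466λ - 196.
No integer candidate from the rational root theorem (±divisors of 196) is a root, so the roots are irrational. The cubic discriminant is Δ = 229568944 > 0, so there are three distinct real roots. p(0) = -196 and p(1) = 215 have opposite signs, so a root lies in (0, 1); Newton's method refines it to λ ≈ 0.4441. p(9) = 191 and p(10) = -136 have opposite signs, so a root lies in (9, 10); Newton's method refines it to λ ≈ 9.6041. p(45) = -1501 and p(46) = 80 have opposite signs, so a root lies in (45, 46); Newton's method refines it to λ ≈ 45.9518. Check (Vieta): the three roots sum to 56, matching tr M = 56.
So the eigenvalues of A^T A are ≈ 0.4441, 9.6041, 45.9518 (all ≥ 0, as they must be for A^T A). The largest is λ_max ≈ 45.9518, hence ||A||_2 = sqrt(λ_max) ≈ 6.7788.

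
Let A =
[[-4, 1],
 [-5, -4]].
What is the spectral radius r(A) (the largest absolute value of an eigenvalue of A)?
r(A) = sqrt(21) ≈ 4.5826

The eigenvalues of A are the roots of its characteristic polynomial. With M = A (coefficients from the trace and determinant):
  p(λ) = det(λ I - M) = λ^2 + 8λ + 21.
For λ^2 + 8λ + 21 the discriminant is -20. It is negative, so the roots are the complex-conjugate pair λ = -4 ± (sqrt(20)/2) i ≈ -4 ± 2.2361i. For a conjugate pair the product of the roots equals the constant term, so |λ|^2 = 21 and |λ| = sqrt(21) ≈ 4.5826.
Thus the eigenvalues (to 4 decimals) are -4 ± 2.2361i (modulus 4.5826). The spectral radius is the largest modulus: r(A) = sqrt(21) ≈ 4.5826. (Cross-check: r(A) ≤ ||A||_2 ≈ 7; equality holds whenever A is normal, though it can also hold for some non-normal A.)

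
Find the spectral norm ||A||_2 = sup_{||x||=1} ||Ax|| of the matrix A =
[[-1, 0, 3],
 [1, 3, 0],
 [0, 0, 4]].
||A||_2 ≈ 5.0392 (= sqrt(largest eigenvalue of A^T A))

||A||_2 = sigma_max(A) = sqrt(lambda_max(A^T A)). Form the symmetric matrix M = A^T A =
[[2, 3, -3],
 [3, 9, 0],
 [-3, 0, 25]].
Its characteristic polynomial (trace, sum of principal 2x2 minors, determinant of M give the coefficients) is
  p(λ) = det(λ I - M) = λ^3 - 36λ^2 + 275λ - 144.
No integer candidate from the rational root theorem (±divisors of 144) is a root, so the roots are irrational. The cubic discriminant is Δ = 13049572 > 0, so there are three distinct real roots. p(0) = -144 and p(1) = 96 have opposite signs, so a root lies in (0, 1); Newton's method refines it to λ ≈ 0.5647. p(10) = 6 and p(11) = -144 have opposite signs, so a root lies in (10, 11); Newton's method refines it to λ ≈ 10.0413. p(25) = -144 and p(26) = 246 have opposite signs, so a root lies in (25, 26); Newton's method refines it to λ ≈ 25.394. Check (Vieta): the three roots sum to 36, matching tr M = 36.
So the eigenvalues of A^T A are ≈ 0.5647, 10.0413, 25.394 (all ≥ 0, as they must be for A^T A). The largest is λ_max ≈ 25.394, hence ||A||_2 = sqrt(λ_max) ≈ 5.0392.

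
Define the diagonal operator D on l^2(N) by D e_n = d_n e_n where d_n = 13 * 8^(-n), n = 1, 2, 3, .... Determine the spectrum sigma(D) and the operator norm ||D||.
sigma(D) = {13 * 8^(-n) : n ≥ 1} ∪ {0}; ||D|| = 13/8

A bounded diagonal operator on l^2 with diagonal entries d_n has spectrum equal to the closure of {d_n : n ≥ 1}: every d_n is an eigenvalue (with eigenvector e_n), so {d_n} ⊂ sigma(D); the spectrum is closed, so its closure is too; and for lambda not in the closure, (D - lambda I) has bounded inverse (the diagonal entries 1/(d_n - lambda) are bounded). For our sequence d_n = 13 * 8^(-n), n = 1, 2, 3, ...:
  - {d_n} = {13 * 8^(-n) : n ≥ 1}; the only limit point is 0
  - closure = {13 * 8^(-n) : n ≥ 1} ∪ {0}
For the norm: a diagonal operator has ||D|| = sup_n |d_n|. Here d_n = 13 * 8^(-n) is positive and decreasing, so sup_n |d_n| = d_1 = 13/8. So ||D|| = 13/8.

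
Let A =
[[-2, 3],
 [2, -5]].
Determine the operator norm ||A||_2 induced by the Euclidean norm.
||A||_2 = sqrt((42 + sqrt(1700))/2) ≈ 6.451 (= sqrt(largest eigenvalue of A^T A))

||A||_2 = sigma_max(A) = sqrt(lambda_max(A^T A)). Form the symmetric matrix M = A^T A =
[[8, -16],
 [-16, 34]].
Its characteristic polynomial (trace, determinant of M give the coefficients) is
  p(λ) = det(λ I - M) = λ^2 - 42λ + 16.
For λ^2 - 42λ + 16 the discriminant is 1700. It is nonnegative but not a perfect square, so the roots are real and irrational: λ = (42 ± sqrt(1700))/2 ≈ 41.6155, 0.3845.
So the eigenvalues of A^T A are ≈ 0.3845, 41.6155 (all ≥ 0, as they must be for A^T A). The largest is λ_max = (42 + sqrt(1700))/2 ≈ 41.6155, hence ||A||_2 = sqrt(λ_max) = sqrt((42 + sqrt(1700))/2) ≈ 6.451.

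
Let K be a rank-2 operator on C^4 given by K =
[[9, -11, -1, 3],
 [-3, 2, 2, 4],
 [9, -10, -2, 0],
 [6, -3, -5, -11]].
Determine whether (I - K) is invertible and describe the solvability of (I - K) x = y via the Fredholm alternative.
(I - K) is invertible (det(I - K) = -110 ≠ 0), so for every y in C^4 the equation (I - K) x = y has a unique solution.

K has rank 2 and factors as K = U V^T = u1 v1^T + u2 v2^T with u1 = (-3, 1, -3, -2), v1 = (-3, 3, 1, 1), u2 = (-2, -1, -1, 3), v2 = (0, 1, -1, -3) (multiplying out reproduces the displayed K). The nonzero eigenvalues of U V^T coincide with those of the 2 x 2 matrix G = V^T U = [[v1·u1, v1·u2], [v2·u1, v2·u2]] = [[7, 5], [10, -9]], and by the Sylvester determinant identity det(I_4 - U V^T) = det(I_2 - V^T U) = det([[-6, -5], [-10, 10]]) = (-6)(10) - (-5)(-10) = -110. (Direct check: I - K =
[[-8, 11, 1, -3],
 [3, -1, -2, -4],
 [-9, 10, 3, 0],
 [-6, 3, 5, 12]]
has determinant -110.) The finite-dimensional Fredholm alternative says: either (I - K) is invertible, or ker(I - K) ≠ {0} and then range(I - K) = ker((I - K)^*)^⊥, with dim ker(I - K) = dim ker((I - K)^*). Since det(I - K) ≠ 0, 1 is not an eigenvalue of K and ker(I - K) = {0}, so we are in the first case: for every y there is a unique x = (I - K)^(-1) y. (Explicitly, by the Woodbury identity, (I - U V^T)^(-1) = I + U (I_2 - G)^(-1) V^T.)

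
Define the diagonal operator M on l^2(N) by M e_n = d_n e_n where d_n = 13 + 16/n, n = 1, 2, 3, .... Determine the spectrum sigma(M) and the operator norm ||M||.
sigma(M) = {13 + 16/n : n ≥ 1} ∪ {13}; ||M|| = 29

A bounded diagonal operator on l^2 with diagonal entries d_n has spectrum equal to the closure of {d_n : n ≥ 1}: every d_n is an eigenvalue (with eigenvector e_n), so {d_n} ⊂ sigma(M); the spectrum is closed, so its closure is too; and for lambda not in the closure, (M - lambda I) has bounded inverse (the diagonal entries 1/(d_n - lambda) are bounded). For our sequence d_n = 13 + 16/n, n = 1, 2, 3, ...:
  - {d_n} = {13 + 16/n : n ≥ 1}; the only limit point is 13
  - closure = {13 + 16/n : n ≥ 1} ∪ {13}
For the norm: a diagonal operator has ||M|| = sup_n |d_n|. Here d_n = 13 + 16/n is positive and decreasing, so sup_n |d_n| = d_1 = 13 + 16 = 29. So ||M|| = 29.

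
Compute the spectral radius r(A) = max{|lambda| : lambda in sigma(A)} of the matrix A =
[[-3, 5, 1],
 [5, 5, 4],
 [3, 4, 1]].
r(A) ≈ 9.6729

The eigenvalues of A are the roots of its characteristic polynomial. With M = A (coefficients from the trace, the sum of principal 2x2 minors, and det A):
  p(λ) = det(λ I - M) = λ^3 - 3λ^2 - 57λ - 73.
No integer candidate from the rational root theorem (±divisors of 73) is a root, so the roots are irrational. The cubic discriminant is Δ = 393552 > 0, so there are three distinct real roots. p(-6) = -55 and p(-5) = 12 have opposite signs, so a root lies in (-6, -5); Newton's method refines it to λ ≈ -5.2299. p(-2) = 21 and p(-1) = -20 have opposite signs, so a root lies in (-2, -1); Newton's method refines it to λ ≈ -1.443. p(9) = -100 and p(10) = 57 have opposite signs, so a root lies in (9, 10); Newton's method refines it to λ ≈ 9.6729. Check (Vieta): the three roots sum to 3, matching tr M = 3.
Thus the eigenvalues (to 4 decimals) are -5.2299 (modulus 5.2299); -1.443 (modulus 1.443); 9.6729 (modulus 9.6729). The spectral radius is the largest modulus: r(A) ≈ 9.6729. (Cross-check: r(A) ≤ ||A||_2 ≈ 9.7637; equality holds whenever A is normal, though it can also hold for some non-normal A.)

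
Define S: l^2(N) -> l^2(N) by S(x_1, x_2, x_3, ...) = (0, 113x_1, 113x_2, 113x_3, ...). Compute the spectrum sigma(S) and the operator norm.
sigma(S) = closed disk {z in C : |z| ≤ 113}; ||S|| = 113

Note S = 113·U where U is the unit right shift (U x)_k = x_{k-1} (with x_0 := 0); so ||S|| = 113||U|| and sigma(S) = 113·sigma(U). ||S x||^2 = sum_{k≥1} |113x_k|^2 = 12769||x||^2, so ||S|| = 113 and sigma(S) ⊂ {|z| ≤ 113}. For any |lambda| < 113, the equation (S - lambda I) x = 0 forces x_1 = 0, then 113x_k = lambda x_{k+1} ⇒ x = 0, so S has no eigenvalues. But (S - lambda I) is not surjective for |lambda| < 113: solving (S - lambda I) x = e_1 would require x_n proportional to (lambda/113)^(-n), which is not in l^2. So every |lambda| < 113 lies in the residual spectrum. The boundary |lambda| = 113 is in the approximate point spectrum (the spectrum is closed). Hence sigma(S) is the closed disk of radius 113.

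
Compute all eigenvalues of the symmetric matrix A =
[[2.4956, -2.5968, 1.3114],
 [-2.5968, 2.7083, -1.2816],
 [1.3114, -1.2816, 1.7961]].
sigma(A) ≈ {0, 1, 6}

A is real symmetric, so its spectrum consists of real eigenvalues. Expanding the characteristic polynomial of the displayed matrix gives
  det(λ I - A) = p(λ) = λ^3 + (-7)λ^2 + (6)λ + (0).
Solving p(λ) = 0 yields eigenvalues ≈ 0, 1, 6. (A is shown rounded to 4 decimals, so these recover the underlying integer eigenvalues to within that precision.)
Verification: the trace of A = 7 equals the sum of eigenvalues 7, and det(A) ≈ -0.0001 matches the eigenvalue product 0.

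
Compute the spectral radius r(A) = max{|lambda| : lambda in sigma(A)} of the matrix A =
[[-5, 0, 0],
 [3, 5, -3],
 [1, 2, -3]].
r(A) = 5

The eigenvalues of A are the roots of its characteristic polynomial. With M = A (coefficients from the trace, the sum of principal 2x2 minors, and det A):
  p(λ) = det(λ I - M) = λ^3 + 3λ^2 - 19λ - 45.
By the rational root theorem any rational root is an integer divisor of 45. Testing λ = -5: p(-5) = -125 + 75 + 95 - 45 = 0, so λ = -5 is a root. Dividing out (λ + 5) leaves p(λ) = (λ + 5)(λ^2 - 2λ - 9). For λ^2 - 2λ - 9 the discriminant is 40. It is nonnegative but not a perfect square, so the roots are real and irrational: λ = (2 ± sqrt(40))/2 ≈ 4.1623, -2.1623.
Thus the eigenvalues (to 4 decimals) are 4.1623 (modulus 4.1623); -2.1623 (modulus 2.1623); -5 (modulus 5). The spectral radius is the largest modulus: r(A) = 5. (Cross-check: r(A) ≤ ||A||_2 ≈ 7.8432; equality holds whenever A is normal, though it can also hold for some non-normal A.)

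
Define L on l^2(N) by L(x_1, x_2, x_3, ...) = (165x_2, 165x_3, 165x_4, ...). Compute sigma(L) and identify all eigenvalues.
sigma(L) = closed disk {z in C : |z| ≤ 165}; sigma_p(L) = open disk {z in C : |z| < 165}

Note L = 165·V where V is the unit left shift (V x)_k = x_{k+1}; so sigma(L) = 165·sigma(V) and ||L|| = 165||V||. ||L x||^2 = 27225sum_{k≥2} |x_k|^2 ≤ 27225||x||^2, with equality on {x : x_1 = 0}, so ||L|| = 165. For any lambda with |lambda| < 165, set r = lambda/165 (|r| < 1); the vector x = (1, r, r^2, ...) is in l^2 and satisfies L x = 165(r, r^2, ...) = lambda x, so lambda is an eigenvalue. On the boundary |lambda| = 165 the geometric series diverges, so no l^2 eigenvector exists, but these lambda lie in the approximate point spectrum. Hence sigma(L) is the closed disk of radius 165 and sigma_p(L) is the open disk.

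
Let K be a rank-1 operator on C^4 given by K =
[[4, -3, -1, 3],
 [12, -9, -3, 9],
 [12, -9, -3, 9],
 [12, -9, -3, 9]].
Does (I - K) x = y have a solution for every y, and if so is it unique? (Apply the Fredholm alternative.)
(I - K) is singular (det(I - K) = 0, i.e. 1 ∈ sigma(K)). (I - K) x = y is solvable iff y ⊥ ker((I - K)^*) = span{(4, -3, -1, 3)}, i.e. iff 4y_1 - 3y_2 - y_3 + 3y_4 = 0. When solvable, the solutions are x = y + c·(1, 3, 3, 3), c arbitrary (ker(I - K) = span{(1, 3, 3, 3)}, dimension 1).

K has rank 1, so it is an outer product K = u v^T: every row of K is a multiple of one row vector. Reading off the entries, u = (1, 3, 3, 3) and v = (4, -3, -1, 3) (row i of K equals u_i·v^T). A rank-one matrix u v^T satisfies K u = u (v·u) and kills the (3)-dimensional subspace v^⊥, so its characteristic polynomial is lambda^3 (lambda - v·u) with v·u = tr K = 1. Hence the eigenvalues of I - K are 1 (multiplicity 3) and 1 - (1) = 0, so det(I - K) = 0. (Direct check: I - K =
[[-3, 3, 1, -3],
 [-12, 10, 3, -9],
 [-12, 9, 4, -9],
 [-12, 9, 3, -8]]
has determinant 0.) So 1 is an eigenvalue of K and (I - K) is not invertible. The finite-dimensional Fredholm alternative says: either (I - K) is invertible, or ker(I - K) ≠ {0} and then range(I - K) = ker((I - K)^*)^⊥, with dim ker(I - K) = dim ker((I - K)^*). We are in the second case, so we need both kernels. Kernel of I - K: (I - K) u = u - u (v·u) = u - u = 0, so ker(I - K) = span{u} = span{(1, 3, 3, 3)} (it is exactly 1-dimensional because rank(I - K) = 3). Kernel of the adjoint: K is real, so (I - K)^* = I - K^T = I - v u^T, and (I - v u^T) v = v - v (u·v) = 0; hence ker((I - K)^*) = span{v} = span{(4, -3, -1, 3)}. Therefore (I - K) x = y is solvable iff <y, v> = 0, i.e. iff 4y_1 - 3y_2 - y_3 + 3y_4 = 0. When this holds, K y = u (v·y) = 0, so (I - K) y = y and x = y is a particular solution; the full solution set is the line x = y + c·u = y + c·(1, 3, 3, 3), c ∈ C.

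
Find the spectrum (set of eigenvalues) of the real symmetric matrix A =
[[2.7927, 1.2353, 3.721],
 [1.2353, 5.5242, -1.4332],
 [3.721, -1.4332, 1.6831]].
sigma(A) ≈ {-2, 6} (6 with multiplicity 2)

A is real symmetric, so its spectrum consists of real eigenvalues. Expanding the characteristic polynomial of the displayed matrix gives
  det(λ I - A) = p(λ) = λ^3 + (-10)λ^2 + (12)λ + (72.0016).
Solving p(λ) = 0 yields eigenvalues ≈ -2, 6, 6. (A is shown rounded to 4 decimals, so these recover the underlying integer eigenvalues to within that precision.)
Verification: the trace of A = 10 equals the sum of eigenvalues 10, and det(A) ≈ -72.0016 matches the eigenvalue product -72.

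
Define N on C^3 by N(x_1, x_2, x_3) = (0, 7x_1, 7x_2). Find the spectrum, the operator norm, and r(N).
sigma(N) = {0}; ||N|| = 7; r(N) = 0. (N is nilpotent with N^3 = 0.)

On C^3, N is a strictly lower-triangular matrix with 7 on the subdiagonal and zeros elsewhere, so its characteristic polynomial is lambda^3 and every eigenvalue is 0: sigma(N) = {0}. For the operator norm, N e_i = 7e_{i+1} for i = 1, ..., 2 and N e_3 = 0, so the singular values of N are 7 (with multiplicity 2) and 0; hence ||N|| = 7. The spectral radius r(N) = max|lambda| = 0. Note ||N|| > r(N) — characteristic of non-normal nilpotent operators. Indeed N^3 = 0.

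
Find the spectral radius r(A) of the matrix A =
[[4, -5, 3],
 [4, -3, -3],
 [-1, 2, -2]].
r(A) ≈ 3.9705

The eigenvalues of A are the roots of its characteristic polynomial. With M = A (coefficients from the trace, the sum of principal 2x2 minors, and det A):
  p(λ) = det(λ I - M) = λ^3 + λ^2 + 15λ - 8.
No integer candidate from the rational root theorem (±divisors of 8) is a root, so the roots are irrational. The cubic discriminant is Δ = -17131 < 0, so there is one real root and a complex-conjugate pair. p(0) = -8 and p(1) = 9 have opposite signs, so a root lies in (0, 1); Newton's method refines it to λ ≈ 0.5075. Dividing out (λ - (0.5075)) leaves approximately λ^2 + 1.5075λ + 15.765. For λ^2 + 1.5075λ + 15.765 the discriminant is -60.7874. It is negative, so the remaining roots are the complex-conjugate pair λ ≈ -0.7537 ± 3.8983i. Their product equals the constant term, so |λ|^2 ≈ 15.765 and |λ| ≈ 3.9705.
Thus the eigenvalues (to 4 decimals) are 0.5075 (modulus 0.5075); -0.7537 ± 3.8983i (modulus 3.9705). The spectral radius is the largest modulus: r(A) ≈ 3.9705. (Cross-check: r(A) ≤ ||A||_2 ≈ 8.4345; equality holds whenever A is normal, though it can also hold for some non-normal A.)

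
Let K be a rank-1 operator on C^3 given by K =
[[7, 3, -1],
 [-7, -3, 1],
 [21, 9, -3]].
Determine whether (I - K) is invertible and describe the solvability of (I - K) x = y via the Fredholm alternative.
(I - K) is singular (det(I - K) = 0, i.e. 1 ∈ sigma(K)). (I - K) x = y is solvable iff y ⊥ ker((I - K)^*) = span{(7, 3, -1)}, i.e. iff 7y_1 + 3y_2 - y_3 = 0. When solvable, the solutions are x = y + c·(1, -1, 3), c arbitrary (ker(I - K) = span{(1, -1, 3)}, dimension 1).

K has rank 1, so it is an outer product K = u v^T: every row of K is a multiple of one row vector. Reading off the entries, u = (1, -1, 3) and v = (7, 3, -1) (row i of K equals u_i·v^T). A rank-one matrix u v^T satisfies K u = u (v·u) and kills the (2)-dimensional subspace v^⊥, so its characteristic polynomial is lambda^2 (lambda - v·u) with v·u = tr K = 1. Hence the eigenvalues of I - K are 1 (multiplicity 2) and 1 - (1) = 0, so det(I - K) = 0. (Direct check: I - K =
[[-6, -3, 1],
 [7, 4, -1],
 [-21, -9, 4]]
has determinant 0.) So 1 is an eigenvalue of K and (I - K) is not invertible. The finite-dimensional Fredholm alternative says: either (I - K) is invertible, or ker(I - K) ≠ {0} and then range(I - K) = ker((I - K)^*)^⊥, with dim ker(I - K) = dim ker((I - K)^*). We are in the second case, so we need both kernels. Kernel of I - K: (I - K) u = u - u (v·u) = u - u = 0, so ker(I - K) = span{u} = span{(1, -1, 3)} (it is exactly 1-dimensional because rank(I - K) = 2). Kernel of the adjoint: K is real, so (I - K)^* = I - K^T = I - v u^T, and (I - v u^T) v = v - v (u·v) = 0; hence ker((I - K)^*) = span{v} = span{(7, 3, -1)}. Therefore (I - K) x = y is solvable iff <y, v> = 0, i.e. iff 7y_1 + 3y_2 - y_3 = 0. When this holds, K y = u (v·y) = 0, so (I - K) y = y and x = y is a particular solution; the full solution set is the line x = y + c·u = y + c·(1, -1, 3), c ∈ C.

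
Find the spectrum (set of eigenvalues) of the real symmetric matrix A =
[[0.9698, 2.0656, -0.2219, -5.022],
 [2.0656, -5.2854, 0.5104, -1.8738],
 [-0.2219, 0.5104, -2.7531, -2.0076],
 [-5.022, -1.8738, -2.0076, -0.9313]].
sigma(A) ≈ {-6, -2, 6} (-6 with multiplicity 2)

A is real symmetric, so its spectrum consists of real eigenvalues. Expanding the characteristic polynomial of the displayed matrix gives
  det(λ I - A) = p(λ) = λ^4 + (8)λ^3 + (-24)λ^2 + (-288)λ + (-432.0024).
Solving p(λ) = 0 yields eigenvalues ≈ -6, -6, -2, 6. (A is shown rounded to 4 decimals, so these recover the underlying integer eigenvalues to within that precision.)
Verification: the trace of A = -8 equals the sum of eigenvalues -8, and det(A) ≈ -432.0024 matches the eigenvalue product -432.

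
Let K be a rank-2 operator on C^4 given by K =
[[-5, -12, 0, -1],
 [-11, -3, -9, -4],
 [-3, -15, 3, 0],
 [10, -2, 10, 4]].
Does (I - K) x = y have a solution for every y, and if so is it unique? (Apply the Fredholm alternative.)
(I - K) is invertible (det(I - K) = -292 ≠ 0), so for every y in C^4 the equation (I - K) x = y has a unique solution.

K has rank 2 and factors as K = U V^T = u1 v1^T + u2 v2^T with u1 = (2, -1, 3, 2), v1 = (2, -3, 3, 1), u2 = (3, 3, 3, -2), v2 = (-3, -2, -2, -1) (multiplying out reproduces the displayed K). The nonzero eigenvalues of U V^T coincide with those of the 2 x 2 matrix G = V^T U = [[v1·u1, v1·u2], [v2·u1, v2·u2]] = [[18, 4], [-12, -19]], and by the Sylvester determinant identity det(I_4 - U V^T) = det(I_2 - V^T U) = det([[-17, -4], [12, 20]]) = (-17)(20) - (-4)(12) = -292. (Direct check: I - K =
[[6, 12, 0, 1],
 [11, 4, 9, 4],
 [3, 15, -2, 0],
 [-10, 2, -10, -3]]
has determinant -292.) The finite-dimensional Fredholm alternative says: either (I - K) is invertible, or ker(I - K) ≠ {0} and then range(I - K) = ker((I - K)^*)^⊥, with dim ker(I - K) = dim ker((I - K)^*). Since det(I - K) ≠ 0, 1 is not an eigenvalue of K and ker(I - K) = {0}, so we are in the first case: for every y there is a unique x = (I - K)^(-1) y. (Explicitly, by the Woodbury identity, (I - U V^T)^(-1) = I + U (I_2 - G)^(-1) V^T.)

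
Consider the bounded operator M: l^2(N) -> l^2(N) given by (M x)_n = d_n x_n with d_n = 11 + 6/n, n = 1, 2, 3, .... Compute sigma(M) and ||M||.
sigma(M) = {11 + 6/n : n ≥ 1} ∪ {11}; ||M|| = 17

A bounded diagonal operator on l^2 with diagonal entries d_n has spectrum equal to the closure of {d_n : n ≥ 1}: every d_n is an eigenvalue (with eigenvector e_n), so {d_n} ⊂ sigma(M); the spectrum is closed, so its closure is too; and for lambda not in the closure, (M - lambda I) has bounded inverse (the diagonal entries 1/(d_n - lambda) are bounded). For our sequence d_n = 11 + 6/n, n = 1, 2, 3, ...:
  - {d_n} = {11 + 6/n : n ≥ 1}; the only limit point is 11
  - closure = {11 + 6/n : n ≥ 1} ∪ {11}
For the norm: a diagonal operator has ||M|| = sup_n |d_n|. Here d_n = 11 + 6/n is positive and decreasing, so sup_n |d_n| = d_1 = 11 + 6 = 17. So ||M|| = 17.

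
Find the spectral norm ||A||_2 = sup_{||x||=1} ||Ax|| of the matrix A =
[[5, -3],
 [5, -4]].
||A||_2 = sqrt((75 + sqrt(5525))/2) ≈ 8.6409 (= sqrt(largest eigenvalue of A^T A))

||A||_2 = sigma_max(A) = sqrt(lambda_max(A^T A)). Form the symmetric matrix M = A^T A =
[[50, -35],
 [-35, 25]].
Its characteristic polynomial (trace, determinant of M give the coefficients) is
  p(λ) = det(λ I - M) = λ^2 - 75λ + 25.
For λ^2 - 75λ + 25 the discriminant is 5525. It is nonnegative but not a perfect square, so the roots are real and irrational: λ = (75 ± sqrt(5525))/2 ≈ 74.6652, 0.3348.
So the eigenvalues of A^T A are ≈ 0.3348, 74.6652 (all ≥ 0, as they must be for A^T A). The largest is λ_max = (75 + sqrt(5525))/2 ≈ 74.6652, hence ||A||_2 = sqrt(λ_max) = sqrt((75 + sqrt(5525))/2) ≈ 8.6409.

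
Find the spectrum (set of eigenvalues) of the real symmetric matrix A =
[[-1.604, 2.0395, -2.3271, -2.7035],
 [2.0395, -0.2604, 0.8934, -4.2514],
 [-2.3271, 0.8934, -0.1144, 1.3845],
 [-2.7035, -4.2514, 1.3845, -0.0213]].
sigma(A) ≈ {-5, -4, 1, 6}

A is real symmetric, so its spectrum consists of real eigenvalues. Expanding the characteristic polynomial of the displayed matrix gives
  det(λ I - A) = p(λ) = λ^4 + (2)λ^3 + (-37)λ^2 + (-86.0039)λ + (119.9956).
Solving p(λ) = 0 yields eigenvalues ≈ -5, -4, 1, 6. (A is shown rounded to 4 decimals, so these recover the underlying integer eigenvalues to within that precision.)
Verification: the trace of A = -2 equals the sum of eigenvalues -2, and det(A) ≈ 119.9956 matches the eigenvalue product 120.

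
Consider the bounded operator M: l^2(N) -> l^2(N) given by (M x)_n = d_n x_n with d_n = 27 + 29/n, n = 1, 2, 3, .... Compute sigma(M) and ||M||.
sigma(M) = {27 + 29/n : n ≥ 1} ∪ {27}; ||M|| = 56

A bounded diagonal operator on l^2 with diagonal entries d_n has spectrum equal to the closure of {d_n : n ≥ 1}: every d_n is an eigenvalue (with eigenvector e_n), so {d_n} ⊂ sigma(M); the spectrum is closed, so its closure is too; and for lambda not in the closure, (M - lambda I) has bounded inverse (the diagonal entries 1/(d_n - lambda) are bounded). For our sequence d_n = 27 + 29/n, n = 1, 2, 3, ...:
  - {d_n} = {27 + 29/n : n ≥ 1}; the only limit point is 27
  - closure = {27 + 29/n : n ≥ 1} ∪ {27}
For the norm: a diagonal operator has ||M|| = sup_n |d_n|. Here d_n = 27 + 29/n is positive and decreasing, so sup_n |d_n| = d_1 = 27 + 29 = 56. So ||M|| = 56.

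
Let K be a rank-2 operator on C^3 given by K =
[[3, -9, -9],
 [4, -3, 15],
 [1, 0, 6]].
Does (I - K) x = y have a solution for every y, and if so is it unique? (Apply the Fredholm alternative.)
(I - K) is invertible (det(I - K) = 31 ≠ 0), so for every y in C^3 the equation (I - K) x = y has a unique solution.

K has rank 2 and factors as K = U V^T = u1 v1^T + u2 v2^T with u1 = (0, -3, -1), v1 = (-2, 3, -3), u2 = (-3, 2, 1), v2 = (-1, 3, 3) (multiplying out reproduces the displayed K). The nonzero eigenvalues of U V^T coincide with those of the 2 x 2 matrix G = V^T U = [[v1·u1, v1·u2], [v2·u1, v2·u2]] = [[-6, 9], [-12, 12]], and by the Sylvester determinant identity det(I_3 - U V^T) = det(I_2 - V^T U) = det([[7, -9], [12, -11]]) = (7)(-11) - (-9)(12) = 31. (Direct check: I - K =
[[-2, 9, 9],
 [-4, 4, -15],
 [-1, 0, -5]]
has determinant 31.) The finite-dimensional Fredholm alternative says: either (I - K) is invertible, or ker(I - K) ≠ {0} and then range(I - K) = ker((I - K)^*)^⊥, with dim ker(I - K) = dim ker((I - K)^*). Since det(I - K) ≠ 0, 1 is not an eigenvalue of K and ker(I - K) = {0}, so we are in the first case: for every y there is a unique x = (I - K)^(-1) y. (Explicitly, by the Woodbury identity, (I - U V^T)^(-1) = I + U (I_2 - G)^(-1) V^T.)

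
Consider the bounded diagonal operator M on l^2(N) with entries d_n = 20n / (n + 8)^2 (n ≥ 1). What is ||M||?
||M|| = 5/8 (attained at n = 8)

For M diagonal, ||M|| = sup_n |d_n|. Treat f(x) = 20x / (x + 8)^2 for real x > 0. By the quotient rule, f'(x) = 20(8 - x)/(x + 8)^3, which is positive for x < 8 and negative for x > 8. So f has a unique maximum at x = 8, and since 8 is a positive integer, the supremum over n ≥ 1 is attained at n = 8: d_8 = 20·8/(8 + 8)^2 = 20·8/256 = 5/8. Hence ||M|| = 5/8.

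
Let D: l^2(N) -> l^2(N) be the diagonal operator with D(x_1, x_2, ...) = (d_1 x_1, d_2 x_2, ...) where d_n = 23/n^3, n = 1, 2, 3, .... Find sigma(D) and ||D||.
sigma(D) = {23/n^3 : n ≥ 1} ∪ {0}; ||D|| = 23

A bounded diagonal operator on l^2 with diagonal entries d_n has spectrum equal to the closure of {d_n : n ≥ 1}: every d_n is an eigenvalue (with eigenvector e_n), so {d_n} ⊂ sigma(D); the spectrum is closed, so its closure is too; and for lambda not in the closure, (D - lambda I) has bounded inverse (the diagonal entries 1/(d_n - lambda) are bounded). For our sequence d_n = 23/n^3, n = 1, 2, 3, ...:
  - {d_n} = {23/n^3 : n ≥ 1}; the only limit point is 0
  - closure = {23/n^3 : n ≥ 1} ∪ {0}
For the norm: a diagonal operator has ||D|| = sup_n |d_n|. Here d_n = 23/n^3 is positive and decreasing, so sup_n |d_n| = d_1 = 23. So ||D|| = 23.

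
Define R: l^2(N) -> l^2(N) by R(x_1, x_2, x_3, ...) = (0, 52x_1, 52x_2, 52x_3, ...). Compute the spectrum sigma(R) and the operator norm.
sigma(R) = closed disk {z in C : |z| ≤ 52}; ||R|| = 52

Note R = 52·U where U is the unit right shift (U x)_k = x_{k-1} (with x_0 := 0); so ||R|| = 52||U|| and sigma(R) = 52·sigma(U). ||R x||^2 = sum_{k≥1} |52x_k|^2 = 2704||x||^2, so ||R|| = 52 and sigma(R) ⊂ {|z| ≤ 52}. For any |lambda| < 52, the equation (R - lambda I) x = 0 forces x_1 = 0, then 52x_k = lambda x_{k+1} ⇒ x = 0, so R has no eigenvalues. But (R - lambda I) is not surjective for |lambda| < 52: solving (R - lambda I) x = e_1 would require x_n proportional to (lambda/52)^(-n), which is not in l^2. So every |lambda| < 52 lies in the residual spectrum. The boundary |lambda| = 52 is in the approximate point spectrum (the spectrum is closed). Hence sigma(R) is the closed disk of radius 52.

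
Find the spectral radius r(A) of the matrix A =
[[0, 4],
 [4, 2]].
r(A) = (2 + sqrt(68))/2 ≈ 5.1231

The eigenvalues of A are the roots of its characteristic polynomial. With M = A (coefficients from the trace and determinant):
  p(λ) = det(λ I - M) = λ^2 - 2λ - 16.
For λ^2 - 2λ - 16 the discriminant is 68. It is nonnegative but not a perfect square, so the roots are real and irrational: λ = (2 ± sqrt(68))/2 ≈ 5.1231, -3.1231.
Thus the eigenvalues (to 4 decimals) are 5.1231 (modulus 5.1231); -3.1231 (modulus 3.1231). The spectral radius is the largest modulus: r(A) = (2 + sqrt(68))/2 ≈ 5.1231. (Cross-check: r(A) ≤ ||A||_2 ≈ 5.1231; equality holds whenever A is normal, though it can also hold for some non-normal A.)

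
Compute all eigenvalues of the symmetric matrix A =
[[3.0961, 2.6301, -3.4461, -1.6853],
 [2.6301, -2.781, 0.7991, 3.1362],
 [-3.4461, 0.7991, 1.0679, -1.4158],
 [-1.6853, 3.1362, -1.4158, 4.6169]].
sigma(A) ≈ {-6, 0, 6} (6 with multiplicity 2)

A is real symmetric, so its spectrum consists of real eigenvalues. Expanding the characteristic polynomial of the displayed matrix gives
  det(λ I - A) = p(λ) = λ^4 + (-6)λ^3 + (-36)λ^2 + (215.9973)λ + (0.0182).
Solving p(λ) = 0 yields eigenvalues ≈ -6, 0, 6, 6. (A is shown rounded to 4 decimals, so these recover the underlying integer eigenvalues to within that precision.)
Verification: the trace of A = 6 equals the sum of eigenvalues 6, and det(A) ≈ 0.0182 matches the eigenvalue product 0.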